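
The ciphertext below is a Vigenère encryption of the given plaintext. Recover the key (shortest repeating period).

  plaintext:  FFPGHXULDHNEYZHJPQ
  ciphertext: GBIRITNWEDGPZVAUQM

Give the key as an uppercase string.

  i= 0: G-F =  1 → B
  i= 1: B-F = 22 → W
  i= 2: I-P = 19 → T
  i= 3: R-G = 11 → L
  i= 4: I-H =  1 → B
  i= 5: T-X = 22 → W
  i= 6: N-U = 19 → T
  i= 7: W-L = 11 → L
  i= 8: E-D =  1 → B
  i= 9: D-H = 22 → W
  i=10: G-N = 19 → T
  i=11: P-E = 11 → L
  i=12: Z-Y =  1 → B
  i=13: V-Z = 22 → W
  i=14: A-H = 19 → T
  i=15: U-J = 11 → L
  i=16: Q-P =  1 → B
  i=17: M-Q = 22 → W
  shifts repeat with period 4: BWTL

BWTL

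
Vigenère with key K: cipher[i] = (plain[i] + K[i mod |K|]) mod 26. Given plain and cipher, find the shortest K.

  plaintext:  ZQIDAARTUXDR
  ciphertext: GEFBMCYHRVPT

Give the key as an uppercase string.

  i= 0: G-Z =  7 → H
  i= 1: E-Q = 14 → O
  i= 2: F-I = 23 → X
  i= 3: B-D = 24 → Y
  i= 4: M-A = 12 → M
  i= 5: C-A =  2 → C
  i= 6: Y-R =  7 → H
  i= 7: H-T = 14 → O
  i= 8: R-U = 23 → X
  i= 9: V-X = 24 → Y
  i=10: P-D = 12 → M
  i=11: T-R =  2 → C
  shifts repeat with period 6: HOXYMC

HOXYMC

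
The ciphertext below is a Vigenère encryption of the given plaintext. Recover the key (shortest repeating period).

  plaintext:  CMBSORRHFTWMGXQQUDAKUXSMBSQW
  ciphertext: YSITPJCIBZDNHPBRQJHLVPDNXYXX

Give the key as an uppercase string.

WGHBBSLB

  i= 0: Y-C = 22 → W
  i= 1: S-M =  6 → G
  i= 2: I-B =  7 → H
  i= 3: T-S =  1 → B
  i= 4: P-O =  1 → B
  i= 5: J-R = 18 → S
  i= 6: C-R = 11 → L
  i= 7: I-H =  1 → B
  i= 8: B-F = 22 → W
  i= 9: Z-T =  6 → G
  i=10: D-W =  7 → H
  i=11: N-M =  1 → B
  i=12: H-G =  1 → B
  i=13: P-X = 18 → S
  i=14: B-Q = 11 → L
  i=15: R-Q =  1 → B
  i=16: Q-U = 22 → W
  i=17: J-D =  6 → G
  i=18: H-A =  7 → H
  i=19: L-K =  1 → B
  i=20: V-U =  1 → B
  i=21: P-X = 18 → S
  i=22: D-S = 11 → L
  i=23: N-M =  1 → B
  i=24: X-B = 22 → W
  i=25: Y-S =  6 → G
  i=26: X-Q =  7 → H
  i=27: X-W =  1 → B
  shifts repeat with period 8: WGHBBSLB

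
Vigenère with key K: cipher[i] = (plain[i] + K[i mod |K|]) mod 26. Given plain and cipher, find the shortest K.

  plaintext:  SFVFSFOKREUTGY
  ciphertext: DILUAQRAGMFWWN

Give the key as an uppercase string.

LDQPI

  i= 0: D-S = 11 → L
  i= 1: I-F =  3 → D
  i= 2: L-V = 16 → Q
  i= 3: U-F = 15 → P
  i= 4: A-S =  8 → I
  i= 5: Q-F = 11 → L
  i= 6: R-O =  3 → D
  i= 7: A-K = 16 → Q
  i= 8: G-R = 15 → P
  i= 9: M-E =  8 → I
  i=10: F-U = 11 → L
  i=11: W-T =  3 → D
  i=12: W-G = 16 → Q
  i=13: N-Y = 15 → P
  shifts repeat with period 5: LDQPI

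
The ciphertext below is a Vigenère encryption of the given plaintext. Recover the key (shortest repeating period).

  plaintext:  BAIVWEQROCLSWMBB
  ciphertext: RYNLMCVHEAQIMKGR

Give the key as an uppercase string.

  i= 0: R-B = 16 → Q
  i= 1: Y-A = 24 → Y
  i= 2: N-I =  5 → F
  i= 3: L-V = 16 → Q
  i= 4: M-W = 16 → Q
  i= 5: C-E = 24 → Y
  i= 6: V-Q =  5 → F
  i= 7: H-R = 16 → Q
  i= 8: E-O = 16 → Q
  i= 9: A-C = 24 → Y
  i=10: Q-L =  5 → F
  i=11: I-S = 16 → Q
  i=12: M-W = 16 → Q
  i=13: K-M = 24 → Y
  i=14: G-B =  5 → F
  i=15: R-B = 16 → Q
  shifts repeat with period 4: QYFQ

QYFQ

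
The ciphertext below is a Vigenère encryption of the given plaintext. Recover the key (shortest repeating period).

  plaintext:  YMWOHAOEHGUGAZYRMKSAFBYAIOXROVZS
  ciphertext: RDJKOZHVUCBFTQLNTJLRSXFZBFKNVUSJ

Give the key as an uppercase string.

TRNWHZ

  i= 0: R-Y = 19 → T
  i= 1: D-M = 17 → R
  i= 2: J-W = 13 → N
  i= 3: K-O = 22 → W
  i= 4: O-H =  7 → H
  i= 5: Z-A = 25 → Z
  i= 6: H-O = 19 → T
  i= 7: V-E = 17 → R
  i= 8: U-H = 13 → N
  i= 9: C-G = 22 → W
  i=10: B-U =  7 → H
  i=11: F-G = 25 → Z
  i=12: T-A = 19 → T
  i=13: Q-Z = 17 → R
  i=14: L-Y = 13 → N
  i=15: N-R = 22 → W
  i=16: T-M =  7 → H
  i=17: J-K = 25 → Z
  i=18: L-S = 19 → T
  i=19: R-A = 17 → R
  i=20: S-F = 13 → N
  i=21: X-B = 22 → W
  i=22: F-Y =  7 → H
  i=23: Z-A = 25 → Z
  i=24: B-I = 19 → T
  i=25: F-O = 17 → R
  i=26: K-X = 13 → N
  i=27: N-R = 22 → W
  i=28: V-O =  7 → H
  i=29: U-V = 25 → Z
  i=30: S-Z = 19 → T
  i=31: J-S = 17 → R
  shifts repeat with period 6: TRNWHZ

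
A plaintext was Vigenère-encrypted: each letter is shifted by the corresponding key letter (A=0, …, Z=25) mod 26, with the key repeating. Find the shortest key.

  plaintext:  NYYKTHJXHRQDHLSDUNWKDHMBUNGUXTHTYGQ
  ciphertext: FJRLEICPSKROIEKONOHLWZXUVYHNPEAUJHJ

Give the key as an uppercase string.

  i= 0: F-N = 18 → S
  i= 1: J-Y = 11 → L
  i= 2: R-Y = 19 → T
  i= 3: L-K =  1 → B
  i= 4: E-T = 11 → L
  i= 5: I-H =  1 → B
  i= 6: C-J = 19 → T
  i= 7: P-X = 18 → S
  i= 8: S-H = 11 → L
  i= 9: K-R = 19 → T
  i=10: R-Q =  1 → B
  i=11: O-D = 11 → L
  i=12: I-H =  1 → B
  i=13: E-L = 19 → T
  i=14: K-S = 18 → S
  i=15: O-D = 11 → L
  i=16: N-U = 19 → T
  i=17: O-N =  1 → B
  i=18: H-W = 11 → L
  i=19: L-K =  1 → B
  i=20: W-D = 19 → T
  i=21: Z-H = 18 → S
  i=22: X-M = 11 → L
  i=23: U-B = 19 → T
  i=24: V-U =  1 → B
  i=25: Y-N = 11 → L
  i=26: H-G =  1 → B
  i=27: N-U = 19 → T
  i=28: P-X = 18 → S
  i=29: E-T = 11 → L
  i=30: A-H = 19 → T
  i=31: U-T =  1 → B
  i=32: J-Y = 11 → L
  i=33: H-G =  1 → B
  i=34: J-Q = 19 → T
  shifts repeat with period 7: SLTBLBT

SLTBLBT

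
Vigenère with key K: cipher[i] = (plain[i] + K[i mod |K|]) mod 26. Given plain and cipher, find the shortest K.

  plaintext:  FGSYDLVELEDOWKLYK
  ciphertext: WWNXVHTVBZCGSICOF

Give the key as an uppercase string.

RQVZSWY

  i= 0: W-F = 17 → R
  i= 1: W-G = 16 → Q
  i= 2: N-S = 21 → V
  i= 3: X-Y = 25 → Z
  i= 4: V-D = 18 → S
  i= 5: H-L = 22 → W
  i= 6: T-V = 24 → Y
  i= 7: V-E = 17 → R
  i= 8: B-L = 16 → Q
  i= 9: Z-E = 21 → V
  i=10: C-D = 25 → Z
  i=11: G-O = 18 → S
  i=12: S-W = 22 → W
  i=13: I-K = 24 → Y
  i=14: C-L = 17 → R
  i=15: O-Y = 16 → Q
  i=16: F-K = 21 → V
  shifts repeat with period 7: RQVZSWY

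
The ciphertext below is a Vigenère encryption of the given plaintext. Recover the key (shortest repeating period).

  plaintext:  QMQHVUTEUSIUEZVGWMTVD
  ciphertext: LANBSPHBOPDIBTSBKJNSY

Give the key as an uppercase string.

VOXUX

  i= 0: L-Q = 21 → V
  i= 1: A-M = 14 → O
  i= 2: N-Q = 23 → X
  i= 3: B-H = 20 → U
  i= 4: S-V = 23 → X
  i= 5: P-U = 21 → V
  i= 6: H-T = 14 → O
  i= 7: B-E = 23 → X
  i= 8: O-U = 20 → U
  i= 9: P-S = 23 → X
  i=10: D-I = 21 → V
  i=11: I-U = 14 → O
  i=12: B-E = 23 → X
  i=13: T-Z = 20 → U
  i=14: S-V = 23 → X
  i=15: B-G = 21 → V
  i=16: K-W = 14 → O
  i=17: J-M = 23 → X
  i=18: N-T = 20 → U
  i=19: S-V = 23 → X
  i=20: Y-D = 21 → V
  shifts repeat with period 5: VOXUX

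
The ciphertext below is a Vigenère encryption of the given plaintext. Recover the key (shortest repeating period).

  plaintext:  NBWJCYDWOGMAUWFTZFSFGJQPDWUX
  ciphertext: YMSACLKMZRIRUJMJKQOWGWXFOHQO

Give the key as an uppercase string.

  i= 0: Y-N = 11 → L
  i= 1: M-B = 11 → L
  i= 2: S-W = 22 → W
  i= 3: A-J = 17 → R
  i= 4: C-C =  0 → A
  i= 5: L-Y = 13 → N
  i= 6: K-D =  7 → H
  i= 7: M-W = 16 → Q
  i= 8: Z-O = 11 → L
  i= 9: R-G = 11 → L
  i=10: I-M = 22 → W
  i=11: R-A = 17 → R
  i=12: U-U =  0 → A
  i=13: J-W = 13 → N
  i=14: M-F =  7 → H
  i=15: J-T = 16 → Q
  i=16: K-Z = 11 → L
  i=17: Q-F = 11 → L
  i=18: O-S = 22 → W
  i=19: W-F = 17 → R
  i=20: G-G =  0 → A
  i=21: W-J = 13 → N
  i=22: X-Q =  7 → H
  i=23: F-P = 16 → Q
  i=24: O-D = 11 → L
  i=25: H-W = 11 → L
  i=26: Q-U = 22 → W
  i=27: O-X = 17 → R
  shifts repeat with period 8: LLWRANHQ

LLWRANHQ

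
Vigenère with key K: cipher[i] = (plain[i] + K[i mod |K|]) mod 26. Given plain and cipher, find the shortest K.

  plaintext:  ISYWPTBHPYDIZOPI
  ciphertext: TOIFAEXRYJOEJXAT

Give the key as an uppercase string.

LWKJL

  i= 0: T-I = 11 → L
  i= 1: O-S = 22 → W
  i= 2: I-Y = 10 → K
  i= 3: F-W =  9 → J
  i= 4: A-P = 11 → L
  i= 5: E-T = 11 → L
  i= 6: X-B = 22 → W
  i= 7: R-H = 10 → K
  i= 8: Y-P =  9 → J
  i= 9: J-Y = 11 → L
  i=10: O-D = 11 → L
  i=11: E-I = 22 → W
  i=12: J-Z = 10 → K
  i=13: X-O =  9 → J
  i=14: A-P = 11 → L
  i=15: T-I = 11 → L
  shifts repeat with period 5: LWKJL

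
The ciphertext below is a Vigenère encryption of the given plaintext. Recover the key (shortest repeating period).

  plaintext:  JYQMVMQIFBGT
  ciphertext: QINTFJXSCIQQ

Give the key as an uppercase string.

HKX

  i= 0: Q-J =  7 → H
  i= 1: I-Y = 10 → K
  i= 2: N-Q = 23 → X
  i= 3: T-M =  7 → H
  i= 4: F-V = 10 → K
  i= 5: J-M = 23 → X
  i= 6: X-Q =  7 → H
  i= 7: S-I = 10 → K
  i= 8: C-F = 23 → X
  i= 9: I-B =  7 → H
  i=10: Q-G = 10 → K
  i=11: Q-T = 23 → X
  shifts repeat with period 3: HKX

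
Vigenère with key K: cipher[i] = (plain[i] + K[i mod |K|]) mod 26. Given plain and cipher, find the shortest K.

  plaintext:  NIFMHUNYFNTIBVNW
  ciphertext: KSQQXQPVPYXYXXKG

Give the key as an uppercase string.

  i= 0: K-N = 23 → X
  i= 1: S-I = 10 → K
  i= 2: Q-F = 11 → L
  i= 3: Q-M =  4 → E
  i= 4: X-H = 16 → Q
  i= 5: Q-U = 22 → W
  i= 6: P-N =  2 → C
  i= 7: V-Y = 23 → X
  i= 8: P-F = 10 → K
  i= 9: Y-N = 11 → L
  i=10: X-T =  4 → E
  i=11: Y-I = 16 → Q
  i=12: X-B = 22 → W
  i=13: X-V =  2 → C
  i=14: K-N = 23 → X
  i=15: G-W = 10 → K
  shifts repeat with period 7: XKLEQWC

XKLEQWC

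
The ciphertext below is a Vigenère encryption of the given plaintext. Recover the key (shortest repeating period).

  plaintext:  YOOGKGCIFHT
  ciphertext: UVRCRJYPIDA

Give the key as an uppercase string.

  i= 0: U-Y = 22 → W
  i= 1: V-O =  7 → H
  i= 2: R-O =  3 → D
  i= 3: C-G = 22 → W
  i= 4: R-K =  7 → H
  i= 5: J-G =  3 → D
  i= 6: Y-C = 22 → W
  i= 7: P-I =  7 → H
  i= 8: I-F =  3 → D
  i= 9: D-H = 22 → W
  i=10: A-T =  7 → H
  shifts repeat with period 3: WHD

WHD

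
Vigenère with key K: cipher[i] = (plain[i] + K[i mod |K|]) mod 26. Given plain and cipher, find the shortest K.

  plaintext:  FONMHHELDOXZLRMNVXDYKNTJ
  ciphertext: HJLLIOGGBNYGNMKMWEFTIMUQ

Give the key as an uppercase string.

CVYZBH

  i= 0: H-F =  2 → C
  i= 1: J-O = 21 → V
  i= 2: L-N = 24 → Y
  i= 3: L-M = 25 → Z
  i= 4: I-H =  1 → B
  i= 5: O-H =  7 → H
  i= 6: G-E =  2 → C
  i= 7: G-L = 21 → V
  i= 8: B-D = 24 → Y
  i= 9: N-O = 25 → Z
  i=10: Y-X =  1 → B
  i=11: G-Z =  7 → H
  i=12: N-L =  2 → C
  i=13: M-R = 21 → V
  i=14: K-M = 24 → Y
  i=15: M-N = 25 → Z
  i=16: W-V =  1 → B
  i=17: E-X =  7 → H
  i=18: F-D =  2 → C
  i=19: T-Y = 21 → V
  i=20: I-K = 24 → Y
  i=21: M-N = 25 → Z
  i=22: U-T =  1 → B
  i=23: Q-J =  7 → H
  shifts repeat with period 6: CVYZBH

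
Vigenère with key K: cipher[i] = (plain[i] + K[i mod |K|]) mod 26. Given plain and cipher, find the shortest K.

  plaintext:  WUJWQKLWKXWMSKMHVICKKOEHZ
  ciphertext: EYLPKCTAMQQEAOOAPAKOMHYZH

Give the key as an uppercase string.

IECTUS

  i= 0: E-W =  8 → I
  i= 1: Y-U =  4 → E
  i= 2: L-J =  2 → C
  i= 3: P-W = 19 → T
  i= 4: K-Q = 20 → U
  i= 5: C-K = 18 → S
  i= 6: T-L =  8 → I
  i= 7: A-W =  4 → E
  i= 8: M-K =  2 → C
  i= 9: Q-X = 19 → T
  i=10: Q-W = 20 → U
  i=11: E-M = 18 → S
  i=12: A-S =  8 → I
  i=13: O-K =  4 → E
  i=14: O-M =  2 → C
  i=15: A-H = 19 → T
  i=16: P-V = 20 → U
  i=17: A-I = 18 → S
  i=18: K-C =  8 → I
  i=19: O-K =  4 → E
  i=20: M-K =  2 → C
  i=21: H-O = 19 → T
  i=22: Y-E = 20 → U
  i=23: Z-H = 18 → S
  i=24: H-Z =  8 → I
  shifts repeat with period 6: IECTUS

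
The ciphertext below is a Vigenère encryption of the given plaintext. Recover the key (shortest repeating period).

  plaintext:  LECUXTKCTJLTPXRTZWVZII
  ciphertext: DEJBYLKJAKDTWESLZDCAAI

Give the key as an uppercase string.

  i= 0: D-L = 18 → S
  i= 1: E-E =  0 → A
  i= 2: J-C =  7 → H
  i= 3: B-U =  7 → H
  i= 4: Y-X =  1 → B
  i= 5: L-T = 18 → S
  i= 6: K-K =  0 → A
  i= 7: J-C =  7 → H
  i= 8: A-T =  7 → H
  i= 9: K-J =  1 → B
  i=10: D-L = 18 → S
  i=11: T-T =  0 → A
  i=12: W-P =  7 → H
  i=13: E-X =  7 → H
  i=14: S-R =  1 → B
  i=15: L-T = 18 → S
  i=16: Z-Z =  0 → A
  i=17: D-W =  7 → H
  i=18: C-V =  7 → H
  i=19: A-Z =  1 → B
  i=20: A-I = 18 → S
  i=21: I-I =  0 → A
  shifts repeat with period 5: SAHHB

SAHHB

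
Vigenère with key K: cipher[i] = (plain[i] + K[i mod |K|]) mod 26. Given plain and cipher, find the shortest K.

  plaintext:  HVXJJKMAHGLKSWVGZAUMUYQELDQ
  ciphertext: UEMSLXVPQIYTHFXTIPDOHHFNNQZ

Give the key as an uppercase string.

  i= 0: U-H = 13 → N
  i= 1: E-V =  9 → J
  i= 2: M-X = 15 → P
  i= 3: S-J =  9 → J
  i= 4: L-J =  2 → C
  i= 5: X-K = 13 → N
  i= 6: V-M =  9 → J
  i= 7: P-A = 15 → P
  i= 8: Q-H =  9 → J
  i= 9: I-G =  2 → C
  i=10: Y-L = 13 → N
  i=11: T-K =  9 → J
  i=12: H-S = 15 → P
  i=13: F-W =  9 → J
  i=14: X-V =  2 → C
  i=15: T-G = 13 → N
  i=16: I-Z =  9 → J
  i=17: P-A = 15 → P
  i=18: D-U =  9 → J
  i=19: O-M =  2 → C
  i=20: H-U = 13 → N
  i=21: H-Y =  9 → J
  i=22: F-Q = 15 → P
  i=23: N-E =  9 → J
  i=24: N-L =  2 → C
  i=25: Q-D = 13 → N
  i=26: Z-Q =  9 → J
  shifts repeat with period 5: NJPJC

NJPJC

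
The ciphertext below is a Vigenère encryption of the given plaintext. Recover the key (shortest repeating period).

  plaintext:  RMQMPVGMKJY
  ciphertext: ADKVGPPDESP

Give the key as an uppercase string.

  i= 0: A-R =  9 → J
  i= 1: D-M = 17 → R
  i= 2: K-Q = 20 → U
  i= 3: V-M =  9 → J
  i= 4: G-P = 17 → R
  i= 5: P-V = 20 → U
  i= 6: P-G =  9 → J
  i= 7: D-M = 17 → R
  i= 8: E-K = 20 → U
  i= 9: S-J =  9 → J
  i=10: P-Y = 17 → R
  shifts repeat with period 3: JRU

JRU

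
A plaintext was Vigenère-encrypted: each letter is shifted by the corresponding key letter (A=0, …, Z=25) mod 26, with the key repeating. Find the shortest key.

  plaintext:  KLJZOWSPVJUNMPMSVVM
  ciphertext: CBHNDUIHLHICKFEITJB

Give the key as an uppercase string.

  i= 0: C-K = 18 → S
  i= 1: B-L = 16 → Q
  i= 2: H-J = 24 → Y
  i= 3: N-Z = 14 → O
  i= 4: D-O = 15 → P
  i= 5: U-W = 24 → Y
  i= 6: I-S = 16 → Q
  i= 7: H-P = 18 → S
  i= 8: L-V = 16 → Q
  i= 9: H-J = 24 → Y
  i=10: I-U = 14 → O
  i=11: C-N = 15 → P
  i=12: K-M = 24 → Y
  i=13: F-P = 16 → Q
  i=14: E-M = 18 → S
  i=15: I-S = 16 → Q
  i=16: T-V = 24 → Y
  i=17: J-V = 14 → O
  i=18: B-M = 15 → P
  shifts repeat with period 7: SQYOPYQ

SQYOPYQ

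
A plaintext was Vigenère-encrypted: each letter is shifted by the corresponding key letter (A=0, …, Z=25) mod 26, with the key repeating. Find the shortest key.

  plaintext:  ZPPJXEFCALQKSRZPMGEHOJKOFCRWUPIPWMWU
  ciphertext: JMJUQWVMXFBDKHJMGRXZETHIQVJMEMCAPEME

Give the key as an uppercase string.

  i= 0: J-Z = 10 → K
  i= 1: M-P = 23 → X
  i= 2: J-P = 20 → U
  i= 3: U-J = 11 → L
  i= 4: Q-X = 19 → T
  i= 5: W-E = 18 → S
  i= 6: V-F = 16 → Q
  i= 7: M-C = 10 → K
  i= 8: X-A = 23 → X
  i= 9: F-L = 20 → U
  i=10: B-Q = 11 → L
  i=11: D-K = 19 → T
  i=12: K-S = 18 → S
  i=13: H-R = 16 → Q
  i=14: J-Z = 10 → K
  i=15: M-P = 23 → X
  i=16: G-M = 20 → U
  i=17: R-G = 11 → L
  i=18: X-E = 19 → T
  i=19: Z-H = 18 → S
  i=20: E-O = 16 → Q
  i=21: T-J = 10 → K
  i=22: H-K = 23 → X
  i=23: I-O = 20 → U
  i=24: Q-F = 11 → L
  i=25: V-C = 19 → T
  i=26: J-R = 18 → S
  i=27: M-W = 16 → Q
  i=28: E-U = 10 → K
  i=29: M-P = 23 → X
  i=30: C-I = 20 → U
  i=31: A-P = 11 → L
  i=32: P-W = 19 → T
  i=33: E-M = 18 → S
  i=34: M-W = 16 → Q
  i=35: E-U = 10 → K
  shifts repeat with period 7: KXULTSQ

KXULTSQ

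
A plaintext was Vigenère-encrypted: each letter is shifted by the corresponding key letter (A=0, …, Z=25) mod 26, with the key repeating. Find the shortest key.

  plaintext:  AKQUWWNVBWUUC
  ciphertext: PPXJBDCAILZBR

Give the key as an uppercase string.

  i= 0: P-A = 15 → P
  i= 1: P-K =  5 → F
  i= 2: X-Q =  7 → H
  i= 3: J-U = 15 → P
  i= 4: B-W =  5 → F
  i= 5: D-W =  7 → H
  i= 6: C-N = 15 → P
  i= 7: A-V =  5 → F
  i= 8: I-B =  7 → H
  i= 9: L-W = 15 → P
  i=10: Z-U =  5 → F
  i=11: B-U =  7 → H
  i=12: R-C = 15 → P
  shifts repeat with period 3: PFH

PFH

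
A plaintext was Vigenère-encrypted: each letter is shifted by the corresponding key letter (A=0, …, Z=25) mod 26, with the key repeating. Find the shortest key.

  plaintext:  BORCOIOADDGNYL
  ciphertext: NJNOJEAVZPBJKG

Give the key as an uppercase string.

  i= 0: N-B = 12 → M
  i= 1: J-O = 21 → V
  i= 2: N-R = 22 → W
  i= 3: O-C = 12 → M
  i= 4: J-O = 21 → V
  i= 5: E-I = 22 → W
  i= 6: A-O = 12 → M
  i= 7: V-A = 21 → V
  i= 8: Z-D = 22 → W
  i= 9: P-D = 12 → M
  i=10: B-G = 21 → V
  i=11: J-N = 22 → W
  i=12: K-Y = 12 → M
  i=13: G-L = 21 → V
  shifts repeat with period 3: MVW

MVW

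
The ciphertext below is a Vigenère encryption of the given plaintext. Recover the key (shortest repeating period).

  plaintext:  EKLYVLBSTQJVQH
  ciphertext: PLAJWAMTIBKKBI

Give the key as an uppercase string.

  i= 0: P-E = 11 → L
  i= 1: L-K =  1 → B
  i= 2: A-L = 15 → P
  i= 3: J-Y = 11 → L
  i= 4: W-V =  1 → B
  i= 5: A-L = 15 → P
  i= 6: M-B = 11 → L
  i= 7: T-S =  1 → B
  i= 8: I-T = 15 → P
  i= 9: B-Q = 11 → L
  i=10: K-J =  1 → B
  i=11: K-V = 15 → P
  i=12: B-Q = 11 → L
  i=13: I-H =  1 → B
  shifts repeat with period 3: LBP

LBP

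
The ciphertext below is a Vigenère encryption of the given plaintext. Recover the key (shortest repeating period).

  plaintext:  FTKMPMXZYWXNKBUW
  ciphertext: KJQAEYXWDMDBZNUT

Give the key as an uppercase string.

FQGOPMAX

  i= 0: K-F =  5 → F
  i= 1: J-T = 16 → Q
  i= 2: Q-K =  6 → G
  i= 3: A-M = 14 → O
  i= 4: E-P = 15 → P
  i= 5: Y-M = 12 → M
  i= 6: X-X =  0 → A
  i= 7: W-Z = 23 → X
  i= 8: D-Y =  5 → F
  i= 9: M-W = 16 → Q
  i=10: D-X =  6 → G
  i=11: B-N = 14 → O
  i=12: Z-K = 15 → P
  i=13: N-B = 12 → M
  i=14: U-U =  0 → A
  i=15: T-W = 23 → X
  shifts repeat with period 8: FQGOPMAX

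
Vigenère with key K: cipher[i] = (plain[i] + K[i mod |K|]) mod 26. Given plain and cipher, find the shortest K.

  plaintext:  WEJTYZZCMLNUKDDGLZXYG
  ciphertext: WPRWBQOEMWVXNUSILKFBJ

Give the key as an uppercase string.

  i= 0: W-W =  0 → A
  i= 1: P-E = 11 → L
  i= 2: R-J =  8 → I
  i= 3: W-T =  3 → D
  i= 4: B-Y =  3 → D
  i= 5: Q-Z = 17 → R
  i= 6: O-Z = 15 → P
  i= 7: E-C =  2 → C
  i= 8: M-M =  0 → A
  i= 9: W-L = 11 → L
  i=10: V-N =  8 → I
  i=11: X-U =  3 → D
  i=12: N-K =  3 → D
  i=13: U-D = 17 → R
  i=14: S-D = 15 → P
  i=15: I-G =  2 → C
  i=16: L-L =  0 → A
  i=17: K-Z = 11 → L
  i=18: F-X =  8 → I
  i=19: B-Y =  3 → D
  i=20: J-G =  3 → D
  shifts repeat with period 8: ALIDDRPC

ALIDDRPC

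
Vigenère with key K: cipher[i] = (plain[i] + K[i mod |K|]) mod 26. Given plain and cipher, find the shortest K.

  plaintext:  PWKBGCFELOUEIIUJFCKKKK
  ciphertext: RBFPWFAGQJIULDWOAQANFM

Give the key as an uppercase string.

  i= 0: R-P =  2 → C
  i= 1: B-W =  5 → F
  i= 2: F-K = 21 → V
  i= 3: P-B = 14 → O
  i= 4: W-G = 16 → Q
  i= 5: F-C =  3 → D
  i= 6: A-F = 21 → V
  i= 7: G-E =  2 → C
  i= 8: Q-L =  5 → F
  i= 9: J-O = 21 → V
  i=10: I-U = 14 → O
  i=11: U-E = 16 → Q
  i=12: L-I =  3 → D
  i=13: D-I = 21 → V
  i=14: W-U =  2 → C
  i=15: O-J =  5 → F
  i=16: A-F = 21 → V
  i=17: Q-C = 14 → O
  i=18: A-K = 16 → Q
  i=19: N-K =  3 → D
  i=20: F-K = 21 → V
  i=21: M-K =  2 → C
  shifts repeat with period 7: CFVOQDV

CFVOQDV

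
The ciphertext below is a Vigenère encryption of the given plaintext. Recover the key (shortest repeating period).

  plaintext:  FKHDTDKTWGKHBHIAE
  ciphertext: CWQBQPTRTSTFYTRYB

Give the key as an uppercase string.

XMJY

  i= 0: C-F = 23 → X
  i= 1: W-K = 12 → M
  i= 2: Q-H =  9 → J
  i= 3: B-D = 24 → Y
  i= 4: Q-T = 23 → X
  i= 5: P-D = 12 → M
  i= 6: T-K =  9 → J
  i= 7: R-T = 24 → Y
  i= 8: T-W = 23 → X
  i= 9: S-G = 12 → M
  i=10: T-K =  9 → J
  i=11: F-H = 24 → Y
  i=12: Y-B = 23 → X
  i=13: T-H = 12 → M
  i=14: R-I =  9 → J
  i=15: Y-A = 24 → Y
  i=16: B-E = 23 → X
  shifts repeat with period 4: XMJY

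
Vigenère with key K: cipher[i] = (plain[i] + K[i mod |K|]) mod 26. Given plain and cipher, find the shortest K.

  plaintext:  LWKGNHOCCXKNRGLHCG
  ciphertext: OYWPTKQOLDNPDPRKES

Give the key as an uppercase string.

  i= 0: O-L =  3 → D
  i= 1: Y-W =  2 → C
  i= 2: W-K = 12 → M
  i= 3: P-G =  9 → J
  i= 4: T-N =  6 → G
  i= 5: K-H =  3 → D
  i= 6: Q-O =  2 → C
  i= 7: O-C = 12 → M
  i= 8: L-C =  9 → J
  i= 9: D-X =  6 → G
  i=10: N-K =  3 → D
  i=11: P-N =  2 → C
  i=12: D-R = 12 → M
  i=13: P-G =  9 → J
  i=14: R-L =  6 → G
  i=15: K-H =  3 → D
  i=16: E-C =  2 → C
  i=17: S-G = 12 → M
  shifts repeat with period 5: DCMJG

DCMJG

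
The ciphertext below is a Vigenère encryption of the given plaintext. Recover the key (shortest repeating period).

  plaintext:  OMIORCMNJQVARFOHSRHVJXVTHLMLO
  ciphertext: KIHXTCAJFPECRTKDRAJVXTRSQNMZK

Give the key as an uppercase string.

  i= 0: K-O = 22 → W
  i= 1: I-M = 22 → W
  i= 2: H-I = 25 → Z
  i= 3: X-O =  9 → J
  i= 4: T-R =  2 → C
  i= 5: C-C =  0 → A
  i= 6: A-M = 14 → O
  i= 7: J-N = 22 → W
  i= 8: F-J = 22 → W
  i= 9: P-Q = 25 → Z
  i=10: E-V =  9 → J
  i=11: C-A =  2 → C
  i=12: R-R =  0 → A
  i=13: T-F = 14 → O
  i=14: K-O = 22 → W
  i=15: D-H = 22 → W
  i=16: R-S = 25 → Z
  i=17: A-R =  9 → J
  i=18: J-H =  2 → C
  i=19: V-V =  0 → A
  i=20: X-J = 14 → O
  i=21: T-X = 22 → W
  i=22: R-V = 22 → W
  i=23: S-T = 25 → Z
  i=24: Q-H =  9 → J
  i=25: N-L =  2 → C
  i=26: M-M =  0 → A
  i=27: Z-L = 14 → O
  i=28: K-O = 22 → W
  shifts repeat with period 7: WWZJCAO

WWZJCAO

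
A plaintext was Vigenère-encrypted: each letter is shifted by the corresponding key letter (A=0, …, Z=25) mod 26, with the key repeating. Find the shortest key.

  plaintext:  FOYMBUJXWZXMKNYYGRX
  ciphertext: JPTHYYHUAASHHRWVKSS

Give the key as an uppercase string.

EBVVXEYX

  i= 0: J-F =  4 → E
  i= 1: P-O =  1 → B
  i= 2: T-Y = 21 → V
  i= 3: H-M = 21 → V
  i= 4: Y-B = 23 → X
  i= 5: Y-U =  4 → E
  i= 6: H-J = 24 → Y
  i= 7: U-X = 23 → X
  i= 8: A-W =  4 → E
  i= 9: A-Z =  1 → B
  i=10: S-X = 21 → V
  i=11: H-M = 21 → V
  i=12: H-K = 23 → X
  i=13: R-N =  4 → E
  i=14: W-Y = 24 → Y
  i=15: V-Y = 23 → X
  i=16: K-G =  4 → E
  i=17: S-R =  1 → B
  i=18: S-X = 21 → V
  shifts repeat with period 8: EBVVXEYX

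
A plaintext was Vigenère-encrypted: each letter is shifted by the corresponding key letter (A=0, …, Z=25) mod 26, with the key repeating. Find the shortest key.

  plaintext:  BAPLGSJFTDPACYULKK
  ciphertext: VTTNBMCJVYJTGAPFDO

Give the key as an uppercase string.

  i= 0: V-B = 20 → U
  i= 1: T-A = 19 → T
  i= 2: T-P =  4 → E
  i= 3: N-L =  2 → C
  i= 4: B-G = 21 → V
  i= 5: M-S = 20 → U
  i= 6: C-J = 19 → T
  i= 7: J-F =  4 → E
  i= 8: V-T =  2 → C
  i= 9: Y-D = 21 → V
  i=10: J-P = 20 → U
  i=11: T-A = 19 → T
  i=12: G-C =  4 → E
  i=13: A-Y =  2 → C
  i=14: P-U = 21 → V
  i=15: F-L = 20 → U
  i=16: D-K = 19 → T
  i=17: O-K =  4 → E
  shifts repeat with period 5: UTECV

UTECV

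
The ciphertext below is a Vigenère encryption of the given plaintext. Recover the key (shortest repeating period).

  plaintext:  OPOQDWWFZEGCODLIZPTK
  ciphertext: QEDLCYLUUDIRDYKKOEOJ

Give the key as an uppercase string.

CPPVZ

  i= 0: Q-O =  2 → C
  i= 1: E-P = 15 → P
  i= 2: D-O = 15 → P
  i= 3: L-Q = 21 → V
  i= 4: C-D = 25 → Z
  i= 5: Y-W =  2 → C
  i= 6: L-W = 15 → P
  i= 7: U-F = 15 → P
  i= 8: U-Z = 21 → V
  i= 9: D-E = 25 → Z
  i=10: I-G =  2 → C
  i=11: R-C = 15 → P
  i=12: D-O = 15 → P
  i=13: Y-D = 21 → V
  i=14: K-L = 25 → Z
  i=15: K-I =  2 → C
  i=16: O-Z = 15 → P
  i=17: E-P = 15 → P
  i=18: O-T = 21 → V
  i=19: J-K = 25 → Z
  shifts repeat with period 5: CPPVZ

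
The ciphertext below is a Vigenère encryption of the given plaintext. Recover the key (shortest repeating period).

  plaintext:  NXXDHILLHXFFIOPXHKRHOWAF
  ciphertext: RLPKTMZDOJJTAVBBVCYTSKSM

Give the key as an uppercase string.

  i= 0: R-N =  4 → E
  i= 1: L-X = 14 → O
  i= 2: P-X = 18 → S
  i= 3: K-D =  7 → H
  i= 4: T-H = 12 → M
  i= 5: M-I =  4 → E
  i= 6: Z-L = 14 → O
  i= 7: D-L = 18 → S
  i= 8: O-H =  7 → H
  i= 9: J-X = 12 → M
  i=10: J-F =  4 → E
  i=11: T-F = 14 → O
  i=12: A-I = 18 → S
  i=13: V-O =  7 → H
  i=14: B-P = 12 → M
  i=15: B-X =  4 → E
  i=16: V-H = 14 → O
  i=17: C-K = 18 → S
  i=18: Y-R =  7 → H
  i=19: T-H = 12 → M
  i=20: S-O =  4 → E
  i=21: K-W = 14 → O
  i=22: S-A = 18 → S
  i=23: M-F =  7 → H
  shifts repeat with period 5: EOSHM

EOSHM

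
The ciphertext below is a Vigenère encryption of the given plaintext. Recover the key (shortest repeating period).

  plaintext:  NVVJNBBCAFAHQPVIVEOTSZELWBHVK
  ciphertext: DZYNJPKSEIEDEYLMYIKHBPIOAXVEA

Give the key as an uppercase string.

QEDEWOJ

  i= 0: D-N = 16 → Q
  i= 1: Z-V =  4 → E
  i= 2: Y-V =  3 → D
  i= 3: N-J =  4 → E
  i= 4: J-N = 22 → W
  i= 5: P-B = 14 → O
  i= 6: K-B =  9 → J
  i= 7: S-C = 16 → Q
  i= 8: E-A =  4 → E
  i= 9: I-F =  3 → D
  i=10: E-A =  4 → E
  i=11: D-H = 22 → W
  i=12: E-Q = 14 → O
  i=13: Y-P =  9 → J
  i=14: L-V = 16 → Q
  i=15: M-I =  4 → E
  i=16: Y-V =  3 → D
  i=17: I-E =  4 → E
  i=18: K-O = 22 → W
  i=19: H-T = 14 → O
  i=20: B-S =  9 → J
  i=21: P-Z = 16 → Q
  i=22: I-E =  4 → E
  i=23: O-L =  3 → D
  i=24: A-W =  4 → E
  i=25: X-B = 22 → W
  i=26: V-H = 14 → O
  i=27: E-V =  9 → J
  i=28: A-K = 16 → Q
  shifts repeat with period 7: QEDEWOJ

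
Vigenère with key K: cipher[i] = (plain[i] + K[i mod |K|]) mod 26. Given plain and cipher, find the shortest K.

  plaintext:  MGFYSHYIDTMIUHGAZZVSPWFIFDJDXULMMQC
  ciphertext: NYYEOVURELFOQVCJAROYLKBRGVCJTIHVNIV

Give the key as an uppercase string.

  i= 0: N-M =  1 → B
  i= 1: Y-G = 18 → S
  i= 2: Y-F = 19 → T
  i= 3: E-Y =  6 → G
  i= 4: O-S = 22 → W
  i= 5: V-H = 14 → O
  i= 6: U-Y = 22 → W
  i= 7: R-I =  9 → J
  i= 8: E-D =  1 → B
  i= 9: L-T = 18 → S
  i=10: F-M = 19 → T
  i=11: O-I =  6 → G
  i=12: Q-U = 22 → W
  i=13: V-H = 14 → O
  i=14: C-G = 22 → W
  i=15: J-A =  9 → J
  i=16: A-Z =  1 → B
  i=17: R-Z = 18 → S
  i=18: O-V = 19 → T
  i=19: Y-S =  6 → G
  i=20: L-P = 22 → W
  i=21: K-W = 14 → O
  i=22: B-F = 22 → W
  i=23: R-I =  9 → J
  i=24: G-F =  1 → B
  i=25: V-D = 18 → S
  i=26: C-J = 19 → T
  i=27: J-D =  6 → G
  i=28: T-X = 22 → W
  i=29: I-U = 14 → O
  i=30: H-L = 22 → W
  i=31: V-M =  9 → J
  i=32: N-M =  1 → B
  i=33: I-Q = 18 → S
  i=34: V-C = 19 → T
  shifts repeat with period 8: BSTGWOWJ

BSTGWOWJ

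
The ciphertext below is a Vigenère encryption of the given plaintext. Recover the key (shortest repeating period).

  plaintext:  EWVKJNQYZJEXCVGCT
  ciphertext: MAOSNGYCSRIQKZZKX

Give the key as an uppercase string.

IET

  i= 0: M-E =  8 → I
  i= 1: A-W =  4 → E
  i= 2: O-V = 19 → T
  i= 3: S-K =  8 → I
  i= 4: N-J =  4 → E
  i= 5: G-N = 19 → T
  i= 6: Y-Q =  8 → I
  i= 7: C-Y =  4 → E
  i= 8: S-Z = 19 → T
  i= 9: R-J =  8 → I
  i=10: I-E =  4 → E
  i=11: Q-X = 19 → T
  i=12: K-C =  8 → I
  i=13: Z-V =  4 → E
  i=14: Z-G = 19 → T
  i=15: K-C =  8 → I
  i=16: X-T =  4 → E
  shifts repeat with period 3: IET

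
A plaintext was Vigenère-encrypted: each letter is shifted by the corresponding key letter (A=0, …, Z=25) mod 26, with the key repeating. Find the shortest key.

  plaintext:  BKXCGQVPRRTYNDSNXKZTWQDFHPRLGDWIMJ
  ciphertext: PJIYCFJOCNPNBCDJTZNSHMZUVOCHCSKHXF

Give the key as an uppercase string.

OZLWWP

  i= 0: P-B = 14 → O
  i= 1: J-K = 25 → Z
  i= 2: I-X = 11 → L
  i= 3: Y-C = 22 → W
  i= 4: C-G = 22 → W
  i= 5: F-Q = 15 → P
  i= 6: J-V = 14 → O
  i= 7: O-P = 25 → Z
  i= 8: C-R = 11 → L
  i= 9: N-R = 22 → W
  i=10: P-T = 22 → W
  i=11: N-Y = 15 → P
  i=12: B-N = 14 → O
  i=13: C-D = 25 → Z
  i=14: D-S = 11 → L
  i=15: J-N = 22 → W
  i=16: T-X = 22 → W
  i=17: Z-K = 15 → P
  i=18: N-Z = 14 → O
  i=19: S-T = 25 → Z
  i=20: H-W = 11 → L
  i=21: M-Q = 22 → W
  i=22: Z-D = 22 → W
  i=23: U-F = 15 → P
  i=24: V-H = 14 → O
  i=25: O-P = 25 → Z
  i=26: C-R = 11 → L
  i=27: H-L = 22 → W
  i=28: C-G = 22 → W
  i=29: S-D = 15 → P
  i=30: K-W = 14 → O
  i=31: H-I = 25 → Z
  i=32: X-M = 11 → L
  i=33: F-J = 22 → W
  shifts repeat with period 6: OZLWWP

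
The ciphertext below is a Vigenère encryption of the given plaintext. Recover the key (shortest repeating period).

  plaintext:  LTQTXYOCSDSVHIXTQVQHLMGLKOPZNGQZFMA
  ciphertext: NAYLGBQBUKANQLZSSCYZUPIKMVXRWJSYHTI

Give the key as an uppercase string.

CHISJDCZ

  i= 0: N-L =  2 → C
  i= 1: A-T =  7 → H
  i= 2: Y-Q =  8 → I
  i= 3: L-T = 18 → S
  i= 4: G-X =  9 → J
  i= 5: B-Y =  3 → D
  i= 6: Q-O =  2 → C
  i= 7: B-C = 25 → Z
  i= 8: U-S =  2 → C
  i= 9: K-D =  7 → H
  i=10: A-S =  8 → I
  i=11: N-V = 18 → S
  i=12: Q-H =  9 → J
  i=13: L-I =  3 → D
  i=14: Z-X =  2 → C
  i=15: S-T = 25 → Z
  i=16: S-Q =  2 → C
  i=17: C-V =  7 → H
  i=18: Y-Q =  8 → I
  i=19: Z-H = 18 → S
  i=20: U-L =  9 → J
  i=21: P-M =  3 → D
  i=22: I-G =  2 → C
  i=23: K-L = 25 → Z
  i=24: M-K =  2 → C
  i=25: V-O =  7 → H
  i=26: X-P =  8 → I
  i=27: R-Z = 18 → S
  i=28: W-N =  9 → J
  i=29: J-G =  3 → D
  i=30: S-Q =  2 → C
  i=31: Y-Z = 25 → Z
  i=32: H-F =  2 → C
  i=33: T-M =  7 → H
  i=34: I-A =  8 → I
  shifts repeat with period 8: CHISJDCZ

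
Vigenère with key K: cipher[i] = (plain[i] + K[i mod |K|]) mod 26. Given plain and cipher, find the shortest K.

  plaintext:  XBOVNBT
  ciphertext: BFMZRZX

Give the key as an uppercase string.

  i= 0: B-X =  4 → E
  i= 1: F-B =  4 → E
  i= 2: M-O = 24 → Y
  i= 3: Z-V =  4 → E
  i= 4: R-N =  4 → E
  i= 5: Z-B = 24 → Y
  i= 6: X-T =  4 → E
  shifts repeat with period 3: EEY

EEY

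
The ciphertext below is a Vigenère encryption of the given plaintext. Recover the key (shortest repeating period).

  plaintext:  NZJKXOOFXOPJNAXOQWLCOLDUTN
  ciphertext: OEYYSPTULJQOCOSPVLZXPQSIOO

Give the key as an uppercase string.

BFPOV

  i= 0: O-N =  1 → B
  i= 1: E-Z =  5 → F
  i= 2: Y-J = 15 → P
  i= 3: Y-K = 14 → O
  i= 4: S-X = 21 → V
  i= 5: P-O =  1 → B
  i= 6: T-O =  5 → F
  i= 7: U-F = 15 → P
  i= 8: L-X = 14 → O
  i= 9: J-O = 21 → V
  i=10: Q-P =  1 → B
  i=11: O-J =  5 → F
  i=12: C-N = 15 → P
  i=13: O-A = 14 → O
  i=14: S-X = 21 → V
  i=15: P-O =  1 → B
  i=16: V-Q =  5 → F
  i=17: L-W = 15 → P
  i=18: Z-L = 14 → O
  i=19: X-C = 21 → V
  i=20: P-O =  1 → B
  i=21: Q-L =  5 → F
  i=22: S-D = 15 → P
  i=23: I-U = 14 → O
  i=24: O-T = 21 → V
  i=25: O-N =  1 → B
  shifts repeat with period 5: BFPOV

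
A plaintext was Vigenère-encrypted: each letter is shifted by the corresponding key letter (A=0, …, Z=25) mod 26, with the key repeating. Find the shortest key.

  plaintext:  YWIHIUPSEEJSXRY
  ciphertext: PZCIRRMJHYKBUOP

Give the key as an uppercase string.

  i= 0: P-Y = 17 → R
  i= 1: Z-W =  3 → D
  i= 2: C-I = 20 → U
  i= 3: I-H =  1 → B
  i= 4: R-I =  9 → J
  i= 5: R-U = 23 → X
  i= 6: M-P = 23 → X
  i= 7: J-S = 17 → R
  i= 8: H-E =  3 → D
  i= 9: Y-E = 20 → U
  i=10: K-J =  1 → B
  i=11: B-S =  9 → J
  i=12: U-X = 23 → X
  i=13: O-R = 23 → X
  i=14: P-Y = 17 → R
  shifts repeat with period 7: RDUBJXX

RDUBJXX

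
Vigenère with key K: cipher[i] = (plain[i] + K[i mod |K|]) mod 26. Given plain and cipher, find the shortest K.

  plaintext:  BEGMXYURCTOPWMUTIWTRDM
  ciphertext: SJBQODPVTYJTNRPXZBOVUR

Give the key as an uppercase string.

RFVE

  i= 0: S-B = 17 → R
  i= 1: J-E =  5 → F
  i= 2: B-G = 21 → V
  i= 3: Q-M =  4 → E
  i= 4: O-X = 17 → R
  i= 5: D-Y =  5 → F
  i= 6: P-U = 21 → V
  i= 7: V-R =  4 → E
  i= 8: T-C = 17 → R
  i= 9: Y-T =  5 → F
  i=10: J-O = 21 → V
  i=11: T-P =  4 → E
  i=12: N-W = 17 → R
  i=13: R-M =  5 → F
  i=14: P-U = 21 → V
  i=15: X-T =  4 → E
  i=16: Z-I = 17 → R
  i=17: B-W =  5 → F
  i=18: O-T = 21 → V
  i=19: V-R =  4 → E
  i=20: U-D = 17 → R
  i=21: R-M =  5 → F
  shifts repeat with period 4: RFVE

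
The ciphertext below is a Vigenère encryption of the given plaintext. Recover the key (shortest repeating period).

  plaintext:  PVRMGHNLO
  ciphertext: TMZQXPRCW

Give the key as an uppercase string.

  i= 0: T-P =  4 → E
  i= 1: M-V = 17 → R
  i= 2: Z-R =  8 → I
  i= 3: Q-M =  4 → E
  i= 4: X-G = 17 → R
  i= 5: P-H =  8 → I
  i= 6: R-N =  4 → E
  i= 7: C-L = 17 → R
  i= 8: W-O =  8 → I
  shifts repeat with period 3: ERI

ERI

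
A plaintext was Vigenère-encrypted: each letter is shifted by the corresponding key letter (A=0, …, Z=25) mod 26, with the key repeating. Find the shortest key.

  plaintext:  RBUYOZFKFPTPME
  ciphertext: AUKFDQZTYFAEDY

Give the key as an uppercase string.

  i= 0: A-R =  9 → J
  i= 1: U-B = 19 → T
  i= 2: K-U = 16 → Q
  i= 3: F-Y =  7 → H
  i= 4: D-O = 15 → P
  i= 5: Q-Z = 17 → R
  i= 6: Z-F = 20 → U
  i= 7: T-K =  9 → J
  i= 8: Y-F = 19 → T
  i= 9: F-P = 16 → Q
  i=10: A-T =  7 → H
  i=11: E-P = 15 → P
  i=12: D-M = 17 → R
  i=13: Y-E = 20 → U
  shifts repeat with period 7: JTQHPRU

JTQHPRU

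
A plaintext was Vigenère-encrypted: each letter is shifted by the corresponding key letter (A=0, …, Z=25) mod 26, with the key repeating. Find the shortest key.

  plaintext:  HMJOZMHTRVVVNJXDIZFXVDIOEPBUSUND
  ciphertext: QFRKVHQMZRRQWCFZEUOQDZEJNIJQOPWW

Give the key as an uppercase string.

JTIWWV

  i= 0: Q-H =  9 → J
  i= 1: F-M = 19 → T
  i= 2: R-J =  8 → I
  i= 3: K-O = 22 → W
  i= 4: V-Z = 22 → W
  i= 5: H-M = 21 → V
  i= 6: Q-H =  9 → J
  i= 7: M-T = 19 → T
  i= 8: Z-R =  8 → I
  i= 9: R-V = 22 → W
  i=10: R-V = 22 → W
  i=11: Q-V = 21 → V
  i=12: W-N =  9 → J
  i=13: C-J = 19 → T
  i=14: F-X =  8 → I
  i=15: Z-D = 22 → W
  i=16: E-I = 22 → W
  i=17: U-Z = 21 → V
  i=18: O-F =  9 → J
  i=19: Q-X = 19 → T
  i=20: D-V =  8 → I
  i=21: Z-D = 22 → W
  i=22: E-I = 22 → W
  i=23: J-O = 21 → V
  i=24: N-E =  9 → J
  i=25: I-P = 19 → T
  i=26: J-B =  8 → I
  i=27: Q-U = 22 → W
  i=28: O-S = 22 → W
  i=29: P-U = 21 → V
  i=30: W-N =  9 → J
  i=31: W-D = 19 → T
  shifts repeat with period 6: JTIWWV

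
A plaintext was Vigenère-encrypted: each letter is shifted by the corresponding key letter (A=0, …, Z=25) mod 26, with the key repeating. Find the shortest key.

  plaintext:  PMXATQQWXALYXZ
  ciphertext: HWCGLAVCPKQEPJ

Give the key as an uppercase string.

  i= 0: H-P = 18 → S
  i= 1: W-M = 10 → K
  i= 2: C-X =  5 → F
  i= 3: G-A =  6 → G
  i= 4: L-T = 18 → S
  i= 5: A-Q = 10 → K
  i= 6: V-Q =  5 → F
  i= 7: C-W =  6 → G
  i= 8: P-X = 18 → S
  i= 9: K-A = 10 → K
  i=10: Q-L =  5 → F
  i=11: E-Y =  6 → G
  i=12: P-X = 18 → S
  i=13: J-Z = 10 → K
  shifts repeat with period 4: SKFG

SKFG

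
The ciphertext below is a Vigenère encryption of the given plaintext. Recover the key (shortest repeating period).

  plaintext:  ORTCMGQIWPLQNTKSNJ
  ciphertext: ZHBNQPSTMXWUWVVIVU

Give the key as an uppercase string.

  i= 0: Z-O = 11 → L
  i= 1: H-R = 16 → Q
  i= 2: B-T =  8 → I
  i= 3: N-C = 11 → L
  i= 4: Q-M =  4 → E
  i= 5: P-G =  9 → J
  i= 6: S-Q =  2 → C
  i= 7: T-I = 11 → L
  i= 8: M-W = 16 → Q
  i= 9: X-P =  8 → I
  i=10: W-L = 11 → L
  i=11: U-Q =  4 → E
  i=12: W-N =  9 → J
  i=13: V-T =  2 → C
  i=14: V-K = 11 → L
  i=15: I-S = 16 → Q
  i=16: V-N =  8 → I
  i=17: U-J = 11 → L
  shifts repeat with period 7: LQILEJC

LQILEJC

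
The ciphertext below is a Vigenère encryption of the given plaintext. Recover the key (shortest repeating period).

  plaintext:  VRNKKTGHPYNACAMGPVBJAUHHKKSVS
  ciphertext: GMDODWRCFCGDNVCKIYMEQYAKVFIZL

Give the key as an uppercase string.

  i= 0: G-V = 11 → L
  i= 1: M-R = 21 → V
  i= 2: D-N = 16 → Q
  i= 3: O-K =  4 → E
  i= 4: D-K = 19 → T
  i= 5: W-T =  3 → D
  i= 6: R-G = 11 → L
  i= 7: C-H = 21 → V
  i= 8: F-P = 16 → Q
  i= 9: C-Y =  4 → E
  i=10: G-N = 19 → T
  i=11: D-A =  3 → D
  i=12: N-C = 11 → L
  i=13: V-A = 21 → V
  i=14: C-M = 16 → Q
  i=15: K-G =  4 → E
  i=16: I-P = 19 → T
  i=17: Y-V =  3 → D
  i=18: M-B = 11 → L
  i=19: E-J = 21 → V
  i=20: Q-A = 16 → Q
  i=21: Y-U =  4 → E
  i=22: A-H = 19 → T
  i=23: K-H =  3 → D
  i=24: V-K = 11 → L
  i=25: F-K = 21 → V
  i=26: I-S = 16 → Q
  i=27: Z-V =  4 → E
  i=28: L-S = 19 → T
  shifts repeat with period 6: LVQETD

LVQETD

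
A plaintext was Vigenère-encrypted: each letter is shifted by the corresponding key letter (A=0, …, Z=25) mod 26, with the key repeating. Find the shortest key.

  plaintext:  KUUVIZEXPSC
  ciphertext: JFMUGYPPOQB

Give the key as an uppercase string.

ZLSZY

  i= 0: J-K = 25 → Z
  i= 1: F-U = 11 → L
  i= 2: M-U = 18 → S
  i= 3: U-V = 25 → Z
  i= 4: G-I = 24 → Y
  i= 5: Y-Z = 25 → Z
  i= 6: P-E = 11 → L
  i= 7: P-X = 18 → S
  i= 8: O-P = 25 → Z
  i= 9: Q-S = 24 → Y
  i=10: B-C = 25 → Z
  shifts repeat with period 5: ZLSZY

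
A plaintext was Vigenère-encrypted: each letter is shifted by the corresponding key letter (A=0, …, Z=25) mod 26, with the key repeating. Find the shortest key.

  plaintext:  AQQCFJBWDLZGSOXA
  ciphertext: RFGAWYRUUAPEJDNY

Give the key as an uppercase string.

  i= 0: R-A = 17 → R
  i= 1: F-Q = 15 → P
  i= 2: G-Q = 16 → Q
  i= 3: A-C = 24 → Y
  i= 4: W-F = 17 → R
  i= 5: Y-J = 15 → P
  i= 6: R-B = 16 → Q
  i= 7: U-W = 24 → Y
  i= 8: U-D = 17 → R
  i= 9: A-L = 15 → P
  i=10: P-Z = 16 → Q
  i=11: E-G = 24 → Y
  i=12: J-S = 17 → R
  i=13: D-O = 15 → P
  i=14: N-X = 16 → Q
  i=15: Y-A = 24 → Y
  shifts repeat with period 4: RPQY

RPQY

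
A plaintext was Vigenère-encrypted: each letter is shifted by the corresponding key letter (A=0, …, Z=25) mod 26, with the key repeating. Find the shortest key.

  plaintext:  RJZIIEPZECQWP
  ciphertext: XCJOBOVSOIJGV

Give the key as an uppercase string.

  i= 0: X-R =  6 → G
  i= 1: C-J = 19 → T
  i= 2: J-Z = 10 → K
  i= 3: O-I =  6 → G
  i= 4: B-I = 19 → T
  i= 5: O-E = 10 → K
  i= 6: V-P =  6 → G
  i= 7: S-Z = 19 → T
  i= 8: O-E = 10 → K
  i= 9: I-C =  6 → G
  i=10: J-Q = 19 → T
  i=11: G-W = 10 → K
  i=12: V-P =  6 → G
  shifts repeat with period 3: GTK

GTK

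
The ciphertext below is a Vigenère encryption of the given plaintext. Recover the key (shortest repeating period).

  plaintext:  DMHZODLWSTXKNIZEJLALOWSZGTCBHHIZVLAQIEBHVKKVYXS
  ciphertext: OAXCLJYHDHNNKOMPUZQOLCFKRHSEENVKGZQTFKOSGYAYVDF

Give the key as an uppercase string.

LOQDXGNL

  i= 0: O-D = 11 → L
  i= 1: A-M = 14 → O
  i= 2: X-H = 16 → Q
  i= 3: C-Z =  3 → D
  i= 4: L-O = 23 → X
  i= 5: J-D =  6 → G
  i= 6: Y-L = 13 → N
  i= 7: H-W = 11 → L
  i= 8: D-S = 11 → L
  i= 9: H-T = 14 → O
  i=10: N-X = 16 → Q
  i=11: N-K =  3 → D
  i=12: K-N = 23 → X
  i=13: O-I =  6 → G
  i=14: M-Z = 13 → N
  i=15: P-E = 11 → L
  i=16: U-J = 11 → L
  i=17: Z-L = 14 → O
  i=18: Q-A = 16 → Q
  i=19: O-L =  3 → D
  i=20: L-O = 23 → X
  i=21: C-W =  6 → G
  i=22: F-S = 13 → N
  i=23: K-Z = 11 → L
  i=24: R-G = 11 → L
  i=25: H-T = 14 → O
  i=26: S-C = 16 → Q
  i=27: E-B =  3 → D
  i=28: E-H = 23 → X
  i=29: N-H =  6 → G
  i=30: V-I = 13 → N
  i=31: K-Z = 11 → L
  i=32: G-V = 11 → L
  i=33: Z-L = 14 → O
  i=34: Q-A = 16 → Q
  i=35: T-Q =  3 → D
  i=36: F-I = 23 → X
  i=37: K-E =  6 → G
  i=38: O-B = 13 → N
  i=39: S-H = 11 → L
  i=40: G-V = 11 → L
  i=41: Y-K = 14 → O
  i=42: A-K = 16 → Q
  i=43: Y-V =  3 → D
  i=44: V-Y = 23 → X
  i=45: D-X =  6 → G
  i=46: F-S = 13 → N
  shifts repeat with period 8: LOQDXGNL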